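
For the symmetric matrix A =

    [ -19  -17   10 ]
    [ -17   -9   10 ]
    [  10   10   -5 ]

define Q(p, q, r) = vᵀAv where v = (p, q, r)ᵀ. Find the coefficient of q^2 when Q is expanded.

-9

The coefficient of q^2 is the diagonal entry A[2,2] = -9.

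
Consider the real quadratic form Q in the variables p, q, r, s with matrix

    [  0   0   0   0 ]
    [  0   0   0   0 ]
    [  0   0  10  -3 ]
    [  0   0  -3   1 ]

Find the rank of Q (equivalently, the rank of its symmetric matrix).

2

Symmetric row and column elimination reduces A to a congruent diagonal form with pivots 0, 0, 10, 1/10.
Counting signs: 2 positive, 2 zero.
The rank is the number of nonzero pivots: 2.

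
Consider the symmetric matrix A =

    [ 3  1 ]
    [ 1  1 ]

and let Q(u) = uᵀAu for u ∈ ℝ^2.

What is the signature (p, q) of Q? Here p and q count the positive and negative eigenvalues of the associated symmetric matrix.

(2, 0)

Symmetric row and column elimination reduces A to a congruent diagonal form with pivots 3, 2/3.
Counting signs: 2 positive.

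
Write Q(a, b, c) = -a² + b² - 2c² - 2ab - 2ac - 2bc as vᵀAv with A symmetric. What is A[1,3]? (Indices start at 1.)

-1

The coefficient of a·c in Q is -2. For a symmetric A this equals A[1,3] + A[3,1] = 2·A[1,3].
So A[1,3] = -2/2 = -1.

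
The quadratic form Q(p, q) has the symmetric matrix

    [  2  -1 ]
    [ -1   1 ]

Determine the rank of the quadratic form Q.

Symmetric row and column elimination reduces A to a congruent diagonal form with pivots 2, 1/2.
So there are 2 positive pivots.
The rank is the number of nonzero pivots: 2.

2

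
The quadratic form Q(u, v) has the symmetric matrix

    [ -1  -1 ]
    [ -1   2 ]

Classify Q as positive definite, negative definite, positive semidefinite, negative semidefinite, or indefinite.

Symmetric row and column elimination reduces A to a congruent diagonal form with pivots -1, 3.
So there are 1 positive, 1 negative pivots.
Hence Q is indefinite.

indefinite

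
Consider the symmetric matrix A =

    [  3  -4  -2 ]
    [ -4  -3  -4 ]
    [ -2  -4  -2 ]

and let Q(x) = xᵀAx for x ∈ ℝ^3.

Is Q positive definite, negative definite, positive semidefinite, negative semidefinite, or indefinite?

An LDLᵀ factorisation of A has diagonal entries 3, -25/3, 2.
Counting signs: 2 positive, 1 negative.
Hence Q is indefinite.

indefinite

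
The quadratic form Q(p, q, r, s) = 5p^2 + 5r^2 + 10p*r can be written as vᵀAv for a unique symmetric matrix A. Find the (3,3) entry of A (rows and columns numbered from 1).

5

The coefficient of r^2 in Q is 5, and that is exactly A[3,3].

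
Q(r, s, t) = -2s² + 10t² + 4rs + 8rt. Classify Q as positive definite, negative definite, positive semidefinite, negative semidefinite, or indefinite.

indefinite

The symmetric matrix is A = [[0, 2, 4], [2, -2, 0], [4, 0, 10]].
A is congruent to a diagonal matrix with 2 positive, 1 negative and 0 zero entries, so Q is indefinite.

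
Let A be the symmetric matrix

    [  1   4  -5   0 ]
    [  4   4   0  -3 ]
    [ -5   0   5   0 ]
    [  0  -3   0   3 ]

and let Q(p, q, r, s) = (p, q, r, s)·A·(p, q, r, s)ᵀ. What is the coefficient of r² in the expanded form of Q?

The coefficient of r² is the diagonal entry A[3,3] = 5.

5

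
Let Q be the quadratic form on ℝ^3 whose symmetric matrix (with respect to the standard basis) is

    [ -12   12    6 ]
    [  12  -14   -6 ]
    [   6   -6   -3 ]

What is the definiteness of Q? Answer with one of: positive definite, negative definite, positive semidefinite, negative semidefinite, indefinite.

Symmetric row and column elimination reduces A to a congruent diagonal form with pivots -12, -2, 0.
So there are 2 negative, 1 zero pivots.
Hence Q is negative semidefinite.

negative semidefinite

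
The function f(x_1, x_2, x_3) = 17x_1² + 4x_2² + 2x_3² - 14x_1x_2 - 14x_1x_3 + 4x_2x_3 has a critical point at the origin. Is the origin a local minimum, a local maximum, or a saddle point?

saddle point

The Hessian at the origin is H = [[34, -14, -14], [-14, 8, 4], [-14, 4, 4]].
Symmetric row and column elimination reduces H to a congruent diagonal form with pivots 34, 38/17, -60/19.
Counting signs: 2 positive, 1 negative.
H is indefinite, so the origin is a saddle point.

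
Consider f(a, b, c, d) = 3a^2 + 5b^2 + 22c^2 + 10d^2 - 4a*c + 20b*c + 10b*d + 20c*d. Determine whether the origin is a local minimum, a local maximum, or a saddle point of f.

The Hessian at the origin is H = [[6, 0, -4, 0], [0, 10, 20, 10], [-4, 20, 44, 20], [0, 10, 20, 20]].
Congruent diagonalization of H (simultaneous row and column reduction) yields pivots 6, 10, 4/3, 10.
Counting signs: 4 positive.
H is positive definite, so the origin is a strict local minimum.

local minimum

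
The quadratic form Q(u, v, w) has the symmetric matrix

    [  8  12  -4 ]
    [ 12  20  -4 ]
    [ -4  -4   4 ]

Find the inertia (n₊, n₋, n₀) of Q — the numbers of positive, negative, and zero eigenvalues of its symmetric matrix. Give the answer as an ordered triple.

(2, 0, 1)

Symmetric row and column elimination reduces A to a congruent diagonal form with pivots 8, 2, 0.
That gives 2 positive, 1 zero pivots.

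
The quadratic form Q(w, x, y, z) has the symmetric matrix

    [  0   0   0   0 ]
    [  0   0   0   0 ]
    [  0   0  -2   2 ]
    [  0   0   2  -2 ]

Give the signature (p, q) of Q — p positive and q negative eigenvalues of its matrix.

Row-reducing A symmetrically gives the diagonal entries 0, 0, -2, 0.
So there are 1 negative, 3 zero pivots.

(0, 1)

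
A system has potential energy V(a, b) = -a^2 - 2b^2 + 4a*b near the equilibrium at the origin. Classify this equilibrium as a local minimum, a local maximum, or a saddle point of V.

saddle point

The Hessian at the origin is H = [[-2, 4], [4, -4]].
det H = -2·-4 − (4)² = -8 < 0, so H is indefinite.
Therefore the origin is a saddle point.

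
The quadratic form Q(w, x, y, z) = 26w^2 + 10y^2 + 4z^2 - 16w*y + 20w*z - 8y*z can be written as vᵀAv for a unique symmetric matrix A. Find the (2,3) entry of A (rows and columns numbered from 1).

The coefficient of x·y in Q is 0. For a symmetric A this equals A[2,3] + A[3,2] = 2·A[2,3].
So A[2,3] = 0/2 = 0.

0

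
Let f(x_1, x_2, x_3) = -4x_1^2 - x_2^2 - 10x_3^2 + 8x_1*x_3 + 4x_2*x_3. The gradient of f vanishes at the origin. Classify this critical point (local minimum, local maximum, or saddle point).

The Hessian at the origin is H = [[-8, 0, 8], [0, -2, 4], [8, 4, -20]].
Symmetric row and column elimination reduces H to a congruent diagonal form with pivots -8, -2, -4.
So there are 3 negative pivots.
H is negative definite, so the origin is a strict local maximum.

local maximum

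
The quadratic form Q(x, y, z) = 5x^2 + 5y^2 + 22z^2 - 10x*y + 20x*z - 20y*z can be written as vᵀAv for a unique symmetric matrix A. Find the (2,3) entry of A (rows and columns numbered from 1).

The coefficient of y·z in Q is -20. For a symmetric A this equals A[2,3] + A[3,2] = 2·A[2,3].
So A[2,3] = -20/2 = -10.

-10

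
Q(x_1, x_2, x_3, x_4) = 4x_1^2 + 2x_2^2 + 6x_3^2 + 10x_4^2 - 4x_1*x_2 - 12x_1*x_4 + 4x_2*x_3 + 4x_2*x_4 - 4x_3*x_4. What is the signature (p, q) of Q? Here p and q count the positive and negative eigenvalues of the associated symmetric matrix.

(3, 0)

The symmetric matrix is A = [[4, -2, 0, -6], [-2, 2, 2, 2], [0, 2, 6, -2], [-6, 2, -2, 10]].
Applying the same elementary operations to the rows and columns of A produces a congruent diagonal matrix with entries 4, 1, 2, 0.
Counting signs: 3 positive, 1 zero.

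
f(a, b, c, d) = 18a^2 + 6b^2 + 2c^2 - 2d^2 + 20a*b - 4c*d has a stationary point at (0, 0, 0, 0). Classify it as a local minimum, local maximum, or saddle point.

saddle point

The Hessian at the origin is H = [[36, 20, 0, 0], [20, 12, 0, 0], [0, 0, 4, -4], [0, 0, -4, -4]].
Congruent diagonalization of H (simultaneous row and column reduction) yields pivots 36, 8/9, 4, -8.
So there are 3 positive, 1 negative pivots.
H is indefinite, so the origin is a saddle point.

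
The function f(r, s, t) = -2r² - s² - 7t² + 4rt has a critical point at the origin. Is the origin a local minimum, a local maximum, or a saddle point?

local maximum

The Hessian at the origin is H = [[-4, 0, 4], [0, -2, 0], [4, 0, -14]].
Symmetric row and column elimination reduces H to a congruent diagonal form with pivots -4, -2, -10.
So there are 3 negative pivots.
H is negative definite, so the origin is a strict local maximum.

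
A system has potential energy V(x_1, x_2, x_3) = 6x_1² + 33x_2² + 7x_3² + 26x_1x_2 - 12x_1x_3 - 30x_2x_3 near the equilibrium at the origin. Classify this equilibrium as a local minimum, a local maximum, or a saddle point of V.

local minimum

The Hessian at the origin is H = [[12, 26, -12], [26, 66, -30], [-12, -30, 14]].
An LDLᵀ factorisation of H has diagonal entries 12, 29/3, 10/29.
That gives 3 positive pivots.
H is positive definite, so the origin is a strict local minimum.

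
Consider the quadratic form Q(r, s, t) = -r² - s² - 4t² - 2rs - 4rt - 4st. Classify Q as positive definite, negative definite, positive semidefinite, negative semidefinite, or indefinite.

The symmetric matrix is A = [[-1, -1, -2], [-1, -1, -2], [-2, -2, -4]].
Applying the same elementary operations to the rows and columns of A produces a congruent diagonal matrix with entries -1, 0, 0.
So there are 1 negative, 2 zero pivots.
Hence Q is negative semidefinite.

negative semidefinite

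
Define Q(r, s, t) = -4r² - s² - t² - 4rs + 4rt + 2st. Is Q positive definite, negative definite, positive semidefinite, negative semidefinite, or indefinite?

The associated matrix is A = [[-4, -2, 2], [-2, -1, 1], [2, 1, -1]].
Congruent diagonalization of A (simultaneous row and column reduction) yields pivots -4, 0, 0.
So there are 1 negative, 2 zero pivots.
Hence Q is negative semidefinite.

negative semidefinite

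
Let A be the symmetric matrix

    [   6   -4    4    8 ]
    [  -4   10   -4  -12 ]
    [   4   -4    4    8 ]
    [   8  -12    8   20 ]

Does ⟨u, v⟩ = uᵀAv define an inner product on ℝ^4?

Applying the same elementary operations to the rows and columns of A produces a congruent diagonal matrix with entries 6, 22/3, 12/11, 4/3.
That gives 4 positive pivots.
Hence Q is positive definite.
⟨·,·⟩ is an inner product exactly when A is positive definite.

yes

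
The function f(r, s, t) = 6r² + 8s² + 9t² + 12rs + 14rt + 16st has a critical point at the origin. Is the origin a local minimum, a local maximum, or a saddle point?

The Hessian at the origin is H = [[12, 12, 14], [12, 16, 16], [14, 16, 18]].
Symmetric row and column elimination reduces H to a congruent diagonal form with pivots 12, 4, 2/3.
That gives 3 positive pivots.
H is positive definite, so the origin is a strict local minimum.

local minimum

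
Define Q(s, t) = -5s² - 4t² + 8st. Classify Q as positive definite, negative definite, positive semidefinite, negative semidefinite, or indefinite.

negative definite

The symmetric matrix of Q is [[-5, 4], [4, -4]].
For the 2×2 matrix [[-5, 4], [4, -4]]: det = -5·-4 − (4)² = 4, trace = -9.
det > 0 so both eigenvalues share the sign of the trace; trace = -9 < 0 ⇒ both negative.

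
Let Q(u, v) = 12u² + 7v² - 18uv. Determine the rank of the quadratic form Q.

Write A = [[12, -9], [-9, 7]].
An LDLᵀ factorisation of A has diagonal entries 12, 1/4.
So there are 2 positive pivots.
The rank is the number of nonzero pivots: 2.

2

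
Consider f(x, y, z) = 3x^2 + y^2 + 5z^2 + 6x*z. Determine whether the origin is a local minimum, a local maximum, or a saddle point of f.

The Hessian at the origin is H = [[6, 0, 6], [0, 2, 0], [6, 0, 10]].
Applying the same elementary operations to the rows and columns of H produces a congruent diagonal matrix with entries 6, 2, 4.
Counting signs: 3 positive.
H is positive definite, so the origin is a strict local minimum.

local minimum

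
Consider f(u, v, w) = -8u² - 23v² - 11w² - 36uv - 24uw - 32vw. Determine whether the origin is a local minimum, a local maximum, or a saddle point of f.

The Hessian at the origin is H = [[-16, -36, -24], [-36, -46, -32], [-24, -32, -22]].
An LDLᵀ factorisation of H has diagonal entries -16, 35, 6/35.
So there are 2 positive, 1 negative pivots.
H is indefinite, so the origin is a saddle point.

saddle point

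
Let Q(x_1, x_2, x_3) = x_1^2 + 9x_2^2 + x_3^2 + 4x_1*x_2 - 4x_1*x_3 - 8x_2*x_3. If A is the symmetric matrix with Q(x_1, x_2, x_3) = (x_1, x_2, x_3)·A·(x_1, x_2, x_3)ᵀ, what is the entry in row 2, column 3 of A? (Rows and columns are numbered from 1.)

-4

The coefficient of x_2·x_3 in Q is -8. For a symmetric A this equals A[2,3] + A[3,2] = 2·A[2,3].
So A[2,3] = -8/2 = -4.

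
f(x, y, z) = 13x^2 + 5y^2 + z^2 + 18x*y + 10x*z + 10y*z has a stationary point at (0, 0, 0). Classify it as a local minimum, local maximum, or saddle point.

The Hessian at the origin is H = [[26, 18, 10], [18, 10, 10], [10, 10, 2]].
Applying the same elementary operations to the rows and columns of H produces a congruent diagonal matrix with entries 26, -32/13, 2.
That gives 2 positive, 1 negative pivots.
H is indefinite, so the origin is a saddle point.

saddle point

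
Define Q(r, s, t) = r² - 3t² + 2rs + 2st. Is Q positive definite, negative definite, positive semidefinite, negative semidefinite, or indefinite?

The associated matrix is A = [[1, 1, 0], [1, 0, 1], [0, 1, -3]].
Applying the same elementary operations to the rows and columns of A produces a congruent diagonal matrix with entries 1, -1, -2.
So there are 1 positive, 2 negative pivots.
Hence Q is indefinite.

indefinite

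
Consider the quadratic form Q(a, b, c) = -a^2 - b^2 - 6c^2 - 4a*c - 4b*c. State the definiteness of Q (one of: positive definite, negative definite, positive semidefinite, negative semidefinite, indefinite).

The symmetric matrix is A = [[-1, 0, -2], [0, -1, -2], [-2, -2, -6]].
Congruent diagonalization of A (simultaneous row and column reduction) yields pivots -1, -1, 2.
So there are 1 positive, 2 negative pivots.
Hence Q is indefinite.

indefinite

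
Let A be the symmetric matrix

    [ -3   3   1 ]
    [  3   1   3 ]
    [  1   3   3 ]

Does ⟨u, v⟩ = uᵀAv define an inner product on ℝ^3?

An LDLᵀ factorisation of A has diagonal entries -3, 4, -2/3.
So there are 1 positive, 2 negative pivots.
Hence Q is indefinite.
⟨·,·⟩ is an inner product exactly when A is positive definite.

no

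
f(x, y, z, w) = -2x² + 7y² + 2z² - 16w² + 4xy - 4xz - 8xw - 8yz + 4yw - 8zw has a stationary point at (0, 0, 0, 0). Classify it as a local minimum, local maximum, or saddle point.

The Hessian at the origin is H = [[-4, 4, -4, -8], [4, 14, -8, 4], [-4, -8, 4, -8], [-8, 4, -8, -32]].
H is indefinite, so the origin is a saddle point.

saddle point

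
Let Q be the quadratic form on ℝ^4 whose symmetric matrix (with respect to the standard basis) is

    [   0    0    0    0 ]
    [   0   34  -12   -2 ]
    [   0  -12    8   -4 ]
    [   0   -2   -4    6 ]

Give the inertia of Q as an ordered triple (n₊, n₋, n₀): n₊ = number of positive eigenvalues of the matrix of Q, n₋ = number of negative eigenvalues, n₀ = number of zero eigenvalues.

(2, 0, 2)

Row-reducing A symmetrically gives the diagonal entries 0, 34, 64/17, 0.
So there are 2 positive, 2 zero pivots.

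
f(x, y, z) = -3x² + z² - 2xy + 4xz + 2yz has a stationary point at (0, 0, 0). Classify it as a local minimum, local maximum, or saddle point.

The Hessian at the origin is H = [[-6, -2, 4], [-2, 0, 2], [4, 2, 2]].
An LDLᵀ factorisation of H has diagonal entries -6, 2/3, 4.
That gives 2 positive, 1 negative pivots.
H is indefinite, so the origin is a saddle point.

saddle point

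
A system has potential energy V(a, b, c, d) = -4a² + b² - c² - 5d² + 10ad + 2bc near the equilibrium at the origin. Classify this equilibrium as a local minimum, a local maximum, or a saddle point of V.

saddle point

The Hessian at the origin is H = [[-8, 0, 0, 10], [0, 2, 2, 0], [0, 2, -2, 0], [10, 0, 0, -10]].
Congruent diagonalization of H (simultaneous row and column reduction) yields pivots -8, 2, -4, 5/2.
That gives 2 positive, 2 negative pivots.
H is indefinite, so the origin is a saddle point.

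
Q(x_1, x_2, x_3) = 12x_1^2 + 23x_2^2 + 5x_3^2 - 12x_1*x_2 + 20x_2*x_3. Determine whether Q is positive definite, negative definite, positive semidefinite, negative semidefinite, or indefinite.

Write A = [[12, -6, 0], [-6, 23, 10], [0, 10, 5]].
Applying the same elementary operations to the rows and columns of A produces a congruent diagonal matrix with entries 12, 20, 0.
Counting signs: 2 positive, 1 zero.
Hence Q is positive semidefinite.

positive semidefinite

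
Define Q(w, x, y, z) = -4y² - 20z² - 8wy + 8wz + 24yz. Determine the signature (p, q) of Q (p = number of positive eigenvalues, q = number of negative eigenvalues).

The symmetric matrix is A = [[0, 0, -4, 4], [0, 0, 0, 0], [-4, 0, -4, 12], [4, 0, 12, -20]].
By Sylvester's law of inertia any congruent diagonalization of A has 1 positive, 1 negative and 2 zero entries.

(1, 1)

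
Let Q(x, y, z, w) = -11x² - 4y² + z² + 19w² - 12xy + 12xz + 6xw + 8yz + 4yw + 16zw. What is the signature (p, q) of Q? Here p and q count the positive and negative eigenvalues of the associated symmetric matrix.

(1, 2)

The symmetric matrix is A = [[-11, -6, 6, 3], [-6, -4, 4, 2], [6, 4, 1, 8], [3, 2, 8, 19]].
Row-reducing A symmetrically gives the diagonal entries -11, -8/11, 5, 0.
That gives 1 positive, 2 negative, 1 zero pivots.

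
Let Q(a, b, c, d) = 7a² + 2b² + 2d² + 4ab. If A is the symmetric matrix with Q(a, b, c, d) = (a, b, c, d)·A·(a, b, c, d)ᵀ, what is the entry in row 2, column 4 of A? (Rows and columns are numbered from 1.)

The coefficient of b·d in Q is 0. For a symmetric A this equals A[2,4] + A[4,2] = 2·A[2,4].
So A[2,4] = 0/2 = 0.

0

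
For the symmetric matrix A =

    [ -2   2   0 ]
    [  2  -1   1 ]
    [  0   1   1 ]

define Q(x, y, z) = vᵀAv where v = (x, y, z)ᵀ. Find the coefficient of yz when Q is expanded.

The coefficient of yz is A[2,3] + A[3,2] = 2·1 = 2.

2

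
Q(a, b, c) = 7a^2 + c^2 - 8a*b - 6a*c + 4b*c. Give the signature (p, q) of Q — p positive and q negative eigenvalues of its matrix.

Write A = [[7, -4, -3], [-4, 0, 2], [-3, 2, 1]].
Row-reducing A symmetrically gives the diagonal entries 7, -16/7, -1/4.
So there are 1 positive, 2 negative pivots.

(1, 2)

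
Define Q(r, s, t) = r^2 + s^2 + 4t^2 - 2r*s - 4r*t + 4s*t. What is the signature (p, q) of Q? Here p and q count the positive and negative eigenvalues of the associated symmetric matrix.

Write A = [[1, -1, -2], [-1, 1, 2], [-2, 2, 4]].
Row-reducing A symmetrically gives the diagonal entries 1, 0, 0.
So there are 1 positive, 2 zero pivots.

(1, 0)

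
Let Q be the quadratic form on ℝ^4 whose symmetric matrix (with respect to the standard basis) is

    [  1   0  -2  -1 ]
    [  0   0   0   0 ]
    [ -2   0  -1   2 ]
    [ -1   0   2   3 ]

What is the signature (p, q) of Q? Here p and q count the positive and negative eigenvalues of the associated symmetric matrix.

Congruent diagonalization of A (simultaneous row and column reduction) yields pivots 1, 0, -5, 2.
That gives 2 positive, 1 negative, 1 zero pivots.

(2, 1)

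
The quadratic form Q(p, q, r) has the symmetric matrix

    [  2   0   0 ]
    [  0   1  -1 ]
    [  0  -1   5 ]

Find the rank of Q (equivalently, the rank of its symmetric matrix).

Symmetric row and column elimination reduces A to a congruent diagonal form with pivots 2, 1, 4.
So there are 3 positive pivots.
The rank is the number of nonzero pivots: 3.

3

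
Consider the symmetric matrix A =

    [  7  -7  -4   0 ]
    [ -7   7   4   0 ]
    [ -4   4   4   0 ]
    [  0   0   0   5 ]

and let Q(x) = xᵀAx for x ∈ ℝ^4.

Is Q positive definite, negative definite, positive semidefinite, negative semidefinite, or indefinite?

positive semidefinite

Applying the same elementary operations to the rows and columns of A produces a congruent diagonal matrix with entries 7, 0, 12/7, 5.
Counting signs: 3 positive, 1 zero.
Hence Q is positive semidefinite.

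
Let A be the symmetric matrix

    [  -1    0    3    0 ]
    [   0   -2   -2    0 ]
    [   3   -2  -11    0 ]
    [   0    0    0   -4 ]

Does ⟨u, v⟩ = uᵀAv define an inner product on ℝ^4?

no

Symmetric row and column elimination reduces A to a congruent diagonal form with pivots -1, -2, 0, -4.
Counting signs: 3 negative, 1 zero.
Hence Q is negative semidefinite.
⟨·,·⟩ is an inner product exactly when A is positive definite.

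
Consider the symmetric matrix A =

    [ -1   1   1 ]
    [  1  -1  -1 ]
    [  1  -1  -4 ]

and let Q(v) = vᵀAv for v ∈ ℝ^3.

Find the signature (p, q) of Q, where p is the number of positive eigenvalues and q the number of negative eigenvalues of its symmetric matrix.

Applying the same elementary operations to the rows and columns of A produces a congruent diagonal matrix with entries -1, 0, -3.
So there are 2 negative, 1 zero pivots.

(0, 2)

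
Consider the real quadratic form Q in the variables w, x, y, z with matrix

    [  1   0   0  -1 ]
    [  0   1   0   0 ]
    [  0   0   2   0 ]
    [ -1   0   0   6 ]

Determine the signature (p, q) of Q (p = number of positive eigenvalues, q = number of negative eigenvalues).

Row-reducing A symmetrically gives the diagonal entries 1, 1, 2, 5.
Counting signs: 4 positive.

(4, 0)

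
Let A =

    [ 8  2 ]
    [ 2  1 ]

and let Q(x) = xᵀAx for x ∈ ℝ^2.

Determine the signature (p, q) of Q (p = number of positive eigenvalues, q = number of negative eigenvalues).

An LDLᵀ factorisation of A has diagonal entries 8, 1/2.
So there are 2 positive pivots.

(2, 0)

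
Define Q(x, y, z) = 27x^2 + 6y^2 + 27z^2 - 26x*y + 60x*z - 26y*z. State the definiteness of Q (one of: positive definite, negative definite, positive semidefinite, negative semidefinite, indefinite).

indefinite

Write A = [[27, -13, 30], [-13, 6, -13], [30, -13, 27]].
Applying the same elementary operations to the rows and columns of A produces a congruent diagonal matrix with entries 27, -7/27, 12/7.
That gives 2 positive, 1 negative pivots.
Hence Q is indefinite.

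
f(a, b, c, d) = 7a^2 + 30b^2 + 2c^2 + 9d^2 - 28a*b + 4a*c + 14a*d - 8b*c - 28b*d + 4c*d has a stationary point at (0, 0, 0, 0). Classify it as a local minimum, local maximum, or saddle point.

The Hessian at the origin is H = [[14, -28, 4, 14], [-28, 60, -8, -28], [4, -8, 4, 4], [14, -28, 4, 18]].
Applying the same elementary operations to the rows and columns of H produces a congruent diagonal matrix with entries 14, 4, 20/7, 4.
That gives 4 positive pivots.
H is positive definite, so the origin is a strict local minimum.

local minimum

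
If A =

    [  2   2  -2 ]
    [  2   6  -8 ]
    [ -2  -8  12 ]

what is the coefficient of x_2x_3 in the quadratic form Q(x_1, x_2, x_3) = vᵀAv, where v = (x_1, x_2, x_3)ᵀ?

The coefficient of x_2x_3 is A[2,3] + A[3,2] = 2·(-8) = -16.

-16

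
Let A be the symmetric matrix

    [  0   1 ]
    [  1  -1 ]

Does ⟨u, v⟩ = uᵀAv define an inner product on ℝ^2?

no

For the 2×2 matrix [[0, 1], [1, -1]]: det = 0·-1 − (1)² = -1, trace = -1.
det < 0 so the eigenvalues have opposite signs; the form is indefinite.
⟨·,·⟩ is an inner product exactly when A is positive definite.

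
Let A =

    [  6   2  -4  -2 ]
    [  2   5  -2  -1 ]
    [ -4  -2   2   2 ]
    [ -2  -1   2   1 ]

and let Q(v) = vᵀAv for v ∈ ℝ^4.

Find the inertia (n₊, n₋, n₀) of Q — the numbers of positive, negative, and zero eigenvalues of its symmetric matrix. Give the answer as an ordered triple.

(3, 1, 0)

Applying the same elementary operations to the rows and columns of A produces a congruent diagonal matrix with entries 6, 13/3, -10/13, 4/5.
Counting signs: 3 positive, 1 negative.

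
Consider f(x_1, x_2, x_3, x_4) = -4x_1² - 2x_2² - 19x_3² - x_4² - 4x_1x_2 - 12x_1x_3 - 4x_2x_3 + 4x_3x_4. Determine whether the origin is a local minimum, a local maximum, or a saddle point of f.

local maximum

The Hessian at the origin is H = [[-8, -4, -12, 0], [-4, -4, -4, 0], [-12, -4, -38, 4], [0, 0, 4, -2]].
An LDLᵀ factorisation of H has diagonal entries -8, -2, -18, -10/9.
So there are 4 negative pivots.
H is negative definite, so the origin is a strict local maximum.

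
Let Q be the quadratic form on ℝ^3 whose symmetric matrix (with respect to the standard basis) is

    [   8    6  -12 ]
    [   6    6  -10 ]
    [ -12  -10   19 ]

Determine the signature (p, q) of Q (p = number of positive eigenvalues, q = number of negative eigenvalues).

(3, 0)

Row-reducing A symmetrically gives the diagonal entries 8, 3/2, 1/3.
So there are 3 positive pivots.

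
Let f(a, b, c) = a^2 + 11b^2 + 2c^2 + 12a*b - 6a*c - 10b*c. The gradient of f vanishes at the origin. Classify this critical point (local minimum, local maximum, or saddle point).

The Hessian at the origin is H = [[2, 12, -6], [12, 22, -10], [-6, -10, 4]].
An LDLᵀ factorisation of H has diagonal entries 2, -50, -12/25.
So there are 1 positive, 2 negative pivots.
H is indefinite, so the origin is a saddle point.

saddle point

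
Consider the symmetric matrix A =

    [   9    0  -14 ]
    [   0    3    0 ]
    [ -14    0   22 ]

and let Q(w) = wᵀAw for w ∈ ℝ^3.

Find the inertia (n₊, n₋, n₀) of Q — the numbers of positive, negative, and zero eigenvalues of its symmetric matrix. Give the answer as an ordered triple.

(3, 0, 0)

Symmetric row and column elimination reduces A to a congruent diagonal form with pivots 9, 3, 2/9.
Counting signs: 3 positive.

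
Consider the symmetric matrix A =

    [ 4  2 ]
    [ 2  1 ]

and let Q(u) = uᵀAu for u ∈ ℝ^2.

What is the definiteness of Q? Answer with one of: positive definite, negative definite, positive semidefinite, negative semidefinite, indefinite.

positive semidefinite

For the 2×2 matrix [[4, 2], [2, 1]]: det = 4·1 − (2)² = 0, trace = 5.
det = 0 so one eigenvalue is zero; the form is semidefinite with the sign of the trace.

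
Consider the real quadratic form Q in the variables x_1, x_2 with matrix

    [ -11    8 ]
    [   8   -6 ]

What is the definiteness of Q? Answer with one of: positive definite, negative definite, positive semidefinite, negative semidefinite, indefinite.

negative definite

For the 2×2 matrix [[-11, 8], [8, -6]]: det = -11·-6 − (8)² = 2, trace = -17.
det > 0 so both eigenvalues share the sign of the trace; trace = -17 < 0 ⇒ both negative.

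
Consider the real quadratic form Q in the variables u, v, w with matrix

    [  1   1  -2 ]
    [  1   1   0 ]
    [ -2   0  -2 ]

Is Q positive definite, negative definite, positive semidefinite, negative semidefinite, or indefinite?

indefinite

A is congruent to a diagonal matrix with 2 positive, 1 negative and 0 zero entries, so Q is indefinite.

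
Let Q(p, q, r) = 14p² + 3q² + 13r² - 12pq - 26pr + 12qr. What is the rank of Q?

3

Write A = [[14, -6, -13], [-6, 3, 6], [-13, 6, 13]].
An LDLᵀ factorisation of A has diagonal entries 14, 3/7, 1/2.
Counting signs: 3 positive.
The rank is the number of nonzero pivots: 3.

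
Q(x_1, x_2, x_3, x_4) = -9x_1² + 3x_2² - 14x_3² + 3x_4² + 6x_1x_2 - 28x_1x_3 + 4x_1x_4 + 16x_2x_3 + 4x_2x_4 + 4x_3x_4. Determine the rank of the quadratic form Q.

4

Write A = [[-9, 3, -14, 2], [3, 3, 8, 2], [-14, 8, -14, 2], [2, 2, 2, 3]].
An LDLᵀ factorisation of A has diagonal entries -9, 4, 5, -5/9.
So there are 2 positive, 2 negative pivots.
The rank is the number of nonzero pivots: 4.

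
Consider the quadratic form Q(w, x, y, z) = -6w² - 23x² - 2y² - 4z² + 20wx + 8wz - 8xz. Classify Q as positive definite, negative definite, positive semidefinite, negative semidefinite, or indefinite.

The symmetric matrix of Q is A = [[-6, 10, 0, 4], [10, -23, 0, -4], [0, 0, -2, 0], [4, -4, 0, -4]].
Leading principal minors: Δ_1 = -6, Δ_2 = 38, Δ_3 = -76, Δ_4 = 16.
The signs alternate starting with Δ_1 < 0, so by Sylvester's criterion Q is negative definite.

negative definite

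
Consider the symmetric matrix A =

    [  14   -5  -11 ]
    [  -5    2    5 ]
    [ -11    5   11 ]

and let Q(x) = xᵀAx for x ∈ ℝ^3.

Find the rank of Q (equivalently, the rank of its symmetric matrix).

3

Applying the same elementary operations to the rows and columns of A produces a congruent diagonal matrix with entries 14, 3/14, -3.
So there are 2 positive, 1 negative pivots.
The rank is the number of nonzero pivots: 3.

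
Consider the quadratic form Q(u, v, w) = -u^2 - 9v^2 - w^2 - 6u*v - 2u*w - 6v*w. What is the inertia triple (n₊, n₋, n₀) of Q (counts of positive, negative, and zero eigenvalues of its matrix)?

(0, 1, 2)

The symmetric matrix is A = [[-1, -3, -1], [-3, -9, -3], [-1, -3, -1]].
Symmetric row and column elimination reduces A to a congruent diagonal form with pivots -1, 0, 0.
Counting signs: 1 negative, 2 zero.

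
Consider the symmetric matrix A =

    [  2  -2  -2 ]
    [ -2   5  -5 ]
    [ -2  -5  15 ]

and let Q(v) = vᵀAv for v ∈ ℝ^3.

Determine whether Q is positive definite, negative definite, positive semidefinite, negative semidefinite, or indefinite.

indefinite

An LDLᵀ factorisation of A has diagonal entries 2, 3, -10/3.
That gives 2 positive, 1 negative pivots.
Hence Q is indefinite.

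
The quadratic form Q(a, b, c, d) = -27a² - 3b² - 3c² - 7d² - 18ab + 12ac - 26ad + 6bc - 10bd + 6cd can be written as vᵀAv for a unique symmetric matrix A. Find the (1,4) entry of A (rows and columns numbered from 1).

-13

The coefficient of a·d in Q is -26. For a symmetric A this equals A[1,4] + A[4,1] = 2·A[1,4].
So A[1,4] = -26/2 = -13.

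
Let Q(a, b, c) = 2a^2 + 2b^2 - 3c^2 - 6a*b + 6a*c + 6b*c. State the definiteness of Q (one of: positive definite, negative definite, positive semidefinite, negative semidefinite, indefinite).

indefinite

Write A = [[2, -3, 3], [-3, 2, 3], [3, 3, -3]].
Applying the same elementary operations to the rows and columns of A produces a congruent diagonal matrix with entries 2, -5/2, 15.
So there are 2 positive, 1 negative pivots.
Hence Q is indefinite.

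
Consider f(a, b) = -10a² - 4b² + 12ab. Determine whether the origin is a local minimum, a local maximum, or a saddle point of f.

local maximum

The Hessian at the origin is H = [[-20, 12], [12, -8]].
det H = -20·-8 − (12)² = 16 > 0 and H[1,1] = -20 < 0, so H is negative definite.
Therefore the origin is a local maximum.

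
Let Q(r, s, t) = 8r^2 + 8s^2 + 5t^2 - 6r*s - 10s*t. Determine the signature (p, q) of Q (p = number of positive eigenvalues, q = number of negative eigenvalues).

(3, 0)

The symmetric matrix is A = [[8, -3, 0], [-3, 8, -5], [0, -5, 5]].
Row-reducing A symmetrically gives the diagonal entries 8, 55/8, 15/11.
Counting signs: 3 positive.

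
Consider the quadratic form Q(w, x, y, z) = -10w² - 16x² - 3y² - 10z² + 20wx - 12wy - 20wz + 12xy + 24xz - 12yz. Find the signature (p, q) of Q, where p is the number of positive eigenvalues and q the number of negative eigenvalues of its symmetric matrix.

The symmetric matrix is A = [[-10, 10, -6, -10], [10, -16, 6, 12], [-6, 6, -3, -6], [-10, 12, -6, -10]].
Row-reducing A symmetrically gives the diagonal entries -10, -6, 3/5, 2/3.
Counting signs: 2 positive, 2 negative.

(2, 2)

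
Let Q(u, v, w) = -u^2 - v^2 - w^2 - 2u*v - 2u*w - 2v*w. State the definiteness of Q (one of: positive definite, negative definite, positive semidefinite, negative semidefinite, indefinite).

The symmetric matrix is A = [[-1, -1, -1], [-1, -1, -1], [-1, -1, -1]].
Row-reducing A symmetrically gives the diagonal entries -1, 0, 0.
So there are 1 negative, 2 zero pivots.
Hence Q is negative semidefinite.

negative semidefinite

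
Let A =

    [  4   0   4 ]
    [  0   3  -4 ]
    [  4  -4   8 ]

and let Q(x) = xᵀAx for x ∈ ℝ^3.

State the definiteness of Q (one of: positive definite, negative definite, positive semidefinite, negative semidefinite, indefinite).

Congruent diagonalization of A (simultaneous row and column reduction) yields pivots 4, 3, -4/3.
So there are 2 positive, 1 negative pivots.
Hence Q is indefinite.

indefinite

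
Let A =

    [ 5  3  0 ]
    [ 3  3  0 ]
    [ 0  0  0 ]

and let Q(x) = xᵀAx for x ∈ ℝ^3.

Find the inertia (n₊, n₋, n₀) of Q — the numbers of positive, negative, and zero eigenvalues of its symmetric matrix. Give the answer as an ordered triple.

(2, 0, 1)

Congruent diagonalization of A (simultaneous row and column reduction) yields pivots 5, 6/5, 0.
That gives 2 positive, 1 zero pivots.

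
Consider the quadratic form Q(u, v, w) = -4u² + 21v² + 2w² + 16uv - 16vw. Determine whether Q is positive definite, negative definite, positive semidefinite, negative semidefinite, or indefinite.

Write A = [[-4, 8, 0], [8, 21, -8], [0, -8, 2]].
An LDLᵀ factorisation of A has diagonal entries -4, 37, 10/37.
That gives 2 positive, 1 negative pivots.
Hence Q is indefinite.

indefinite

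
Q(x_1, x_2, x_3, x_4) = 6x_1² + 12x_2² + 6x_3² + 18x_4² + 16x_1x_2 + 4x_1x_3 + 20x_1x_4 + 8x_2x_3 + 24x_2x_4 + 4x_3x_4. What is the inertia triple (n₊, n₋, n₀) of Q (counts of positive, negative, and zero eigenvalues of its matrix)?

The symmetric matrix is A = [[6, 8, 2, 10], [8, 12, 4, 12], [2, 4, 6, 2], [10, 12, 2, 18]].
Congruent diagonalization of A (simultaneous row and column reduction) yields pivots 6, 4/3, 4, 0.
That gives 3 positive, 1 zero pivots.

(3, 0, 1)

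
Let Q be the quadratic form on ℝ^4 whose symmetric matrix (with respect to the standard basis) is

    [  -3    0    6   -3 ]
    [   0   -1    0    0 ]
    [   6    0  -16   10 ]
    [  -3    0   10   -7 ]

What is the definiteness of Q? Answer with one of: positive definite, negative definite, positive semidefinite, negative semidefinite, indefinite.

Congruent diagonalization of A (simultaneous row and column reduction) yields pivots -3, -1, -4, 0.
Counting signs: 3 negative, 1 zero.
Hence Q is negative semidefinite.

negative semidefinite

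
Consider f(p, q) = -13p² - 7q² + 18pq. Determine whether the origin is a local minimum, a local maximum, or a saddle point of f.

The Hessian at the origin is H = [[-26, 18], [18, -14]].
det H = -26·-14 − (18)² = 40 > 0 and H[1,1] = -26 < 0, so H is negative definite.
Therefore the origin is a local maximum.

local maximum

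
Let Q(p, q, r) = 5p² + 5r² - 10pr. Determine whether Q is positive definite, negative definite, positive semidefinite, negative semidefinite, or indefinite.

Write A = [[5, 0, -5], [0, 0, 0], [-5, 0, 5]].
Row-reducing A symmetrically gives the diagonal entries 5, 0, 0.
So there are 1 positive, 2 zero pivots.
Hence Q is positive semidefinite.

positive semidefinite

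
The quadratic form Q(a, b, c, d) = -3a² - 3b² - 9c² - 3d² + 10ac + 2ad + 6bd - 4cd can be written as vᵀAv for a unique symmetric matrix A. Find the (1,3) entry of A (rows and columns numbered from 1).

5

The coefficient of a·c in Q is 10. For a symmetric A this equals A[1,3] + A[3,1] = 2·A[1,3].
So A[1,3] = 10/2 = 5.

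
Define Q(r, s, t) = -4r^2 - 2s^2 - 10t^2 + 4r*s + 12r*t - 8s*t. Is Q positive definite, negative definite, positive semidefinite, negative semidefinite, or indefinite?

The associated matrix is A = [[-4, 2, 6], [2, -2, -4], [6, -4, -10]].
Symmetric row and column elimination reduces A to a congruent diagonal form with pivots -4, -1, 0.
Counting signs: 2 negative, 1 zero.
Hence Q is negative semidefinite.

negative semidefinite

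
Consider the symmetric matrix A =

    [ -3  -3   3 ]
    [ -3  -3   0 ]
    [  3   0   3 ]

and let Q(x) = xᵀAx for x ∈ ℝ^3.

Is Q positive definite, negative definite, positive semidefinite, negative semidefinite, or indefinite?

indefinite

A is congruent to a diagonal matrix with 1 positive, 2 negative and 0 zero entries, so Q is indefinite.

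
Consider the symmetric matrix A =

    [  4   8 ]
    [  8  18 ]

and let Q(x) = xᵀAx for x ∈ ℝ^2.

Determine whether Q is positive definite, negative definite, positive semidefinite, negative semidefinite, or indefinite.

Symmetric row and column elimination reduces A to a congruent diagonal form with pivots 4, 2.
Counting signs: 2 positive.
Hence Q is positive definite.

positive definite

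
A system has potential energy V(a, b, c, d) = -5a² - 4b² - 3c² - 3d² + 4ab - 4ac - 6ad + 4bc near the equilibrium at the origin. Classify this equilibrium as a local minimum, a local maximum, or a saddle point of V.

The Hessian at the origin is H = [[-10, 4, -4, -6], [4, -8, 4, 0], [-4, 4, -6, 0], [-6, 0, 0, -6]].
Symmetric row and column elimination reduces H to a congruent diagonal form with pivots -10, -32/5, -7/2, -6/7.
So there are 4 negative pivots.
H is negative definite, so the origin is a strict local maximum.

local maximum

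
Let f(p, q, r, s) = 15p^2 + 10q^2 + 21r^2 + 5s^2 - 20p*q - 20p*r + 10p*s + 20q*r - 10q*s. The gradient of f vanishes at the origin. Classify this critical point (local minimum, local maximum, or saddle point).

local minimum

The Hessian at the origin is H = [[30, -20, -20, 10], [-20, 20, 20, -10], [-20, 20, 42, 0], [10, -10, 0, 10]].
Applying the same elementary operations to the rows and columns of H produces a congruent diagonal matrix with entries 30, 20/3, 22, 5/11.
Counting signs: 4 positive.
H is positive definite, so the origin is a strict local minimum.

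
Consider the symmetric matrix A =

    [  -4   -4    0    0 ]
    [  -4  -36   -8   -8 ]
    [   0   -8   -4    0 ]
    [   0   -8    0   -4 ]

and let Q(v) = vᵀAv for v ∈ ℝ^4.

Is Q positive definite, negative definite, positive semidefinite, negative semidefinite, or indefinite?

negative semidefinite

Applying the same elementary operations to the rows and columns of A produces a congruent diagonal matrix with entries -4, -32, -2, 0.
That gives 3 negative, 1 zero pivots.
Hence Q is negative semidefinite.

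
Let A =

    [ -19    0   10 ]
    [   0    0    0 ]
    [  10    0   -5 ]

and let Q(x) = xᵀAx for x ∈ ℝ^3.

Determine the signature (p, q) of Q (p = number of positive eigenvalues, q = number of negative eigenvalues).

(1, 1)

Symmetric row and column elimination reduces A to a congruent diagonal form with pivots -19, 0, 5/19.
That gives 1 positive, 1 negative, 1 zero pivots.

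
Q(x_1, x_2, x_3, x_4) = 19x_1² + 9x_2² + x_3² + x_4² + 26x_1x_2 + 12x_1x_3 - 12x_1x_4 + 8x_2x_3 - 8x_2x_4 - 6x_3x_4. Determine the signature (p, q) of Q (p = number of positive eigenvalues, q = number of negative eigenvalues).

The symmetric matrix is A = [[19, 13, 6, -6], [13, 9, 4, -4], [6, 4, 1, -3], [-6, -4, -3, 1]].
Symmetric row and column elimination reduces A to a congruent diagonal form with pivots 19, 2/19, -1, 0.
That gives 2 positive, 1 negative, 1 zero pivots.

(2, 1)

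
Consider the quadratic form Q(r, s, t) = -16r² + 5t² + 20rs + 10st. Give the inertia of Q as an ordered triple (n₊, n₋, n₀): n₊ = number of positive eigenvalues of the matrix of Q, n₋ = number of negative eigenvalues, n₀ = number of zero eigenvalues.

Write A = [[-16, 10, 0], [10, 0, 5], [0, 5, 5]].
Applying the same elementary operations to the rows and columns of A produces a congruent diagonal matrix with entries -16, 25/4, 1.
So there are 2 positive, 1 negative pivots.

(2, 1, 0)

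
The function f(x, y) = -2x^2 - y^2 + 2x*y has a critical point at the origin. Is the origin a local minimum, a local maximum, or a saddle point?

The Hessian at the origin is H = [[-4, 2], [2, -2]].
det H = -4·-2 − (2)² = 4 > 0 and H[1,1] = -4 < 0, so H is negative definite.
Therefore the origin is a local maximum.

local maximum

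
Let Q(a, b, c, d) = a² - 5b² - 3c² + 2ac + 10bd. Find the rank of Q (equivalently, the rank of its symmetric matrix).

The associated matrix is A = [[1, 0, 1, 0], [0, -5, 0, 5], [1, 0, -3, 0], [0, 5, 0, 0]].
Congruent diagonalization of A (simultaneous row and column reduction) yields pivots 1, -5, -4, 5.
That gives 2 positive, 2 negative pivots.
The rank is the number of nonzero pivots: 4.

4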